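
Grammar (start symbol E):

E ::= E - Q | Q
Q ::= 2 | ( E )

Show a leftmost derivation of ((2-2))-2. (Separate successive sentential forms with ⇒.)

E ⇒ E-Q   [E ::= E - Q]
E-Q ⇒ Q-Q   [E ::= Q]
Q-Q ⇒ (E)-Q   [Q ::= ( E )]
(E)-Q ⇒ (Q)-Q   [E ::= Q]
(Q)-Q ⇒ ((E))-Q   [Q ::= ( E )]
((E))-Q ⇒ ((E-Q))-Q   [E ::= E - Q]
((E-Q))-Q ⇒ ((Q-Q))-Q   [E ::= Q]
((Q-Q))-Q ⇒ ((2-Q))-Q   [Q ::= 2]
((2-Q))-Q ⇒ ((2-2))-Q   [Q ::= 2]
((2-2))-Q ⇒ ((2-2))-2   [Q ::= 2]

E ⇒ E-Q ⇒ Q-Q ⇒ (E)-Q ⇒ (Q)-Q ⇒ ((E))-Q ⇒ ((E-Q))-Q ⇒ ((Q-Q))-Q ⇒ ((2-Q))-Q ⇒ ((2-2))-Q ⇒ ((2-2))-2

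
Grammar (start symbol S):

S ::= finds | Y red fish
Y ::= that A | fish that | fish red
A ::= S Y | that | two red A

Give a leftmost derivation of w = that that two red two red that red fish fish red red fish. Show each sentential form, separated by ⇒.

S ⇒ Y red fish   [S ::= Y red fish]
Y red fish ⇒ that A red fish   [Y ::= that A]
that A red fish ⇒ that S Y red fish   [A ::= S Y]
that S Y red fish ⇒ that Y red fish Y red fish   [S ::= Y red fish]
that Y red fish Y red fish ⇒ that that A red fish Y red fish   [Y ::= that A]
that that A red fish Y red fish ⇒ that that two red A red fish Y red fish   [A ::= two red A]
that that two red A red fish Y red fish ⇒ that that two red two red A red fish Y red fish   [A ::= two red A]
that that two red two red A red fish Y red fish ⇒ that that two red two red that red fish Y red fish   [A ::= that]
that that two red two red that red fish Y red fish ⇒ that that two red two red that red fish fish red red fish   [Y ::= fish red]

S ⇒ Y red fish ⇒ that A red fish ⇒ that S Y red fish ⇒ that Y red fish Y red fish ⇒ that that A red fish Y red fish ⇒ that that two red A red fish Y red fish ⇒ that that two red two red A red fish Y red fish ⇒ that that two red two red that red fish Y red fish ⇒ that that two red two red that red fish fish red red fish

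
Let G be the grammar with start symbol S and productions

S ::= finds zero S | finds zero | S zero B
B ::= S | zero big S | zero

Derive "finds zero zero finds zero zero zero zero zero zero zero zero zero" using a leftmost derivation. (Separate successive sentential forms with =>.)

S => S zero B   [S ::= S zero B]
S zero B => S zero B zero B   [S ::= S zero B]
S zero B zero B => finds zero zero B zero B   [S ::= finds zero]
finds zero zero B zero B => finds zero zero S zero B   [B ::= S]
finds zero zero S zero B => finds zero zero S zero B zero B   [S ::= S zero B]
finds zero zero S zero B zero B => finds zero zero S zero B zero B zero B   [S ::= S zero B]
finds zero zero S zero B zero B zero B => finds zero zero S zero B zero B zero B zero B   [S ::= S zero B]
finds zero zero S zero B zero B zero B zero B => finds zero zero finds zero zero B zero B zero B zero B   [S ::= finds zero]
finds zero zero finds zero zero B zero B zero B zero B => finds zero zero finds zero zero zero zero B zero B zero B   [B ::= zero]
finds zero zero finds zero zero zero zero B zero B zero B => finds zero zero finds zero zero zero zero zero zero B zero B   [B ::= zero]
finds zero zero finds zero zero zero zero zero zero B zero B => finds zero zero finds zero zero zero zero zero zero zero zero B   [B ::= zero]
finds zero zero finds zero zero zero zero zero zero zero zero B => finds zero zero finds zero zero zero zero zero zero zero zero zero   [B ::= zero]

S => S zero B => S zero B zero B => finds zero zero B zero B => finds zero zero S zero B => finds zero zero S zero B zero B => finds zero zero S zero B zero B zero B => finds zero zero S zero B zero B zero B zero B => finds zero zero finds zero zero B zero B zero B zero B => finds zero zero finds zero zero zero zero B zero B zero B => finds zero zero finds zero zero zero zero zero zero B zero B => finds zero zero finds zero zero zero zero zero zero zero zero B => finds zero zero finds zero zero zero zero zero zero zero zero zero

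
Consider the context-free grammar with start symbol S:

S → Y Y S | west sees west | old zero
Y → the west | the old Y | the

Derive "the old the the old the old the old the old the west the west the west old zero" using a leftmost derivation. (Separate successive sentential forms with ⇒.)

S ⇒ Y Y S ⇒ the old Y Y S ⇒ the old the Y S ⇒ the old the the old Y S ⇒ the old the the old the old Y S ⇒ the old the the old the old the old Y S ⇒ the old the the old the old the old the old Y S ⇒ the old the the old the old the old the old the west S ⇒ the old the the old the old the old the old the west Y Y S ⇒ the old the the old the old the old the old the west the west Y S ⇒ the old the the old the old the old the old the west the west the west S ⇒ the old the the old the old the old the old the west the west the west old zero

S ⇒ Y Y S   [S → Y Y S]
Y Y S ⇒ the old Y Y S   [Y → the old Y]
the old Y Y S ⇒ the old the Y S   [Y → the]
the old the Y S ⇒ the old the the old Y S   [Y → the old Y]
the old the the old Y S ⇒ the old the the old the old Y S   [Y → the old Y]
the old the the old the old Y S ⇒ the old the the old the old the old Y S   [Y → the old Y]
the old the the old the old the old Y S ⇒ the old the the old the old the old the old Y S   [Y → the old Y]
the old the the old the old the old the old Y S ⇒ the old the the old the old the old the old the west S   [Y → the west]
the old the the old the old the old the old the west S ⇒ the old the the old the old the old the old the west Y Y S   [S → Y Y S]
the old the the old the old the old the old the west Y Y S ⇒ the old the the old the old the old the old the west the west Y S   [Y → the west]
the old the the old the old the old the old the west the west Y S ⇒ the old the the old the old the old the old the west the west the west S   [Y → the west]
the old the the old the old the old the old the west the west the west S ⇒ the old the the old the old the old the old the west the west the west old zero   [S → old zero]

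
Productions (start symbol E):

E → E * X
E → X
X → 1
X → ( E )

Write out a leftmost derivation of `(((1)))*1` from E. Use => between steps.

E=>E*X=>X*X=>(E)*X=>(X)*X=>((E))*X=>((X))*X=>(((E)))*X=>(((X)))*X=>(((1)))*X=>(((1)))*1

E => E*X   [E → E * X]
E*X => X*X   [E → X]
X*X => (E)*X   [X → ( E )]
(E)*X => (X)*X   [E → X]
(X)*X => ((E))*X   [X → ( E )]
((E))*X => ((X))*X   [E → X]
((X))*X => (((E)))*X   [X → ( E )]
(((E)))*X => (((X)))*X   [E → X]
(((X)))*X => (((1)))*X   [X → 1]
(((1)))*X => (((1)))*1   [X → 1]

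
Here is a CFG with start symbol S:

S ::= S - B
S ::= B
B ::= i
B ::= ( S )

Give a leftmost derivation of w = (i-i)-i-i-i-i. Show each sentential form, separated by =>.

S => S-B => S-B-B => S-B-B-B => S-B-B-B-B => B-B-B-B-B => (S)-B-B-B-B => (S-B)-B-B-B-B => (B-B)-B-B-B-B => (i-B)-B-B-B-B => (i-i)-B-B-B-B => (i-i)-i-B-B-B => (i-i)-i-i-B-B => (i-i)-i-i-i-B => (i-i)-i-i-i-i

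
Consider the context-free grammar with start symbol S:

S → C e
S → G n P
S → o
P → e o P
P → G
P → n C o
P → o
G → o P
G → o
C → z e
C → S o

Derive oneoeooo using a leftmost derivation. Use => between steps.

S => GnP => onP => oneoP => oneoeoP => oneoeoG => oneoeooP => oneoeooo

S => GnP   [S → G n P]
GnP => onP   [G → o]
onP => oneoP   [P → e o P]
oneoP => oneoeoP   [P → e o P]
oneoeoP => oneoeoG   [P → G]
oneoeoG => oneoeooP   [G → o P]
oneoeooP => oneoeooo   [P → o]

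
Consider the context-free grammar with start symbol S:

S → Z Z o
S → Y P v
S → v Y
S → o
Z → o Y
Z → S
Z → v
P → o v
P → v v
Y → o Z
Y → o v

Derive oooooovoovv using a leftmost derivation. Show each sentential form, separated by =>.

S => YPv   [S → Y P v]
YPv => oZPv   [Y → o Z]
oZPv => ooYPv   [Z → o Y]
ooYPv => oooZPv   [Y → o Z]
oooZPv => ooooYPv   [Z → o Y]
ooooYPv => oooooZPv   [Y → o Z]
oooooZPv => oooooSPv   [Z → S]
oooooSPv => oooooZZoPv   [S → Z Z o]
oooooZZoPv => oooooSZoPv   [Z → S]
oooooSZoPv => ooooooZoPv   [S → o]
ooooooZoPv => oooooovoPv   [Z → v]
oooooovoPv => oooooovoovv   [P → o v]

S => YPv => oZPv => ooYPv => oooZPv => ooooYPv => oooooZPv => oooooSPv => oooooZZoPv => oooooSZoPv => ooooooZoPv => oooooovoPv => oooooovoovv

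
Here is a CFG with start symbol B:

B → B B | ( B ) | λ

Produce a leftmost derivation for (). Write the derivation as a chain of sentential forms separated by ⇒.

B ⇒ BB   [B → B B]
BB ⇒ BBB   [B → B B]
BBB ⇒ (B)BB   [B → ( B )]
(B)BB ⇒ ()BB   [B → λ]
()BB ⇒ ()B   [B → λ]
()B ⇒ ()   [B → λ]

B ⇒ BB ⇒ BBB ⇒ (B)BB ⇒ ()BB ⇒ ()B ⇒ ()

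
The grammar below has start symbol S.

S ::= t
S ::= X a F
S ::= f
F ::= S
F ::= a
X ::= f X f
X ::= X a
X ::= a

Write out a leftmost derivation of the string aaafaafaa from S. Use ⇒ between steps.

S ⇒ XaF   [S ::= X a F]
XaF ⇒ XaaF   [X ::= X a]
XaaF ⇒ aaaF   [X ::= a]
aaaF ⇒ aaaS   [F ::= S]
aaaS ⇒ aaaXaF   [S ::= X a F]
aaaXaF ⇒ aaafXfaF   [X ::= f X f]
aaafXfaF ⇒ aaafXafaF   [X ::= X a]
aaafXafaF ⇒ aaafaafaF   [X ::= a]
aaafaafaF ⇒ aaafaafaa   [F ::= a]

S⇒XaF⇒XaaF⇒aaaF⇒aaaS⇒aaaXaF⇒aaafXfaF⇒aaafXafaF⇒aaafaafaF⇒aaafaafaa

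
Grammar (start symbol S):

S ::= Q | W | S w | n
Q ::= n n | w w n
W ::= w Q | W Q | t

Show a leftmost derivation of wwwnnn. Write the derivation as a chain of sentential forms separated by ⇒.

S ⇒ W ⇒ WQ ⇒ wQQ ⇒ wwwnQ ⇒ wwwnnn

S ⇒ W   [S ::= W]
W ⇒ WQ   [W ::= W Q]
WQ ⇒ wQQ   [W ::= w Q]
wQQ ⇒ wwwnQ   [Q ::= w w n]
wwwnQ ⇒ wwwnnn   [Q ::= n n]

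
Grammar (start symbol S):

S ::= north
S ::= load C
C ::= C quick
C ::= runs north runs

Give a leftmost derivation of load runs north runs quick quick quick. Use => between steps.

S => load C => load C quick => load C quick quick => load C quick quick quick => load runs north runs quick quick quick

S => load C   [S ::= load C]
load C => load C quick   [C ::= C quick]
load C quick => load C quick quick   [C ::= C quick]
load C quick quick => load C quick quick quick   [C ::= C quick]
load C quick quick quick => load runs north runs quick quick quick   [C ::= runs north runs]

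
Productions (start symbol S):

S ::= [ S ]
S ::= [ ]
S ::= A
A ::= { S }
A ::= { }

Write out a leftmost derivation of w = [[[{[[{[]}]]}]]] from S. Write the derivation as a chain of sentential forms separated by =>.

S => [S] => [[S]] => [[[S]]] => [[[A]]] => [[[{S}]]] => [[[{[S]}]]] => [[[{[[S]]}]]] => [[[{[[A]]}]]] => [[[{[[{S}]]}]]] => [[[{[[{[]}]]}]]]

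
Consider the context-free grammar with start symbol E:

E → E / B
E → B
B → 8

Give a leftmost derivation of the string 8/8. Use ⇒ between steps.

E ⇒ E/B ⇒ B/B ⇒ 8/B ⇒ 8/8

E ⇒ E/B   [E → E / B]
E/B ⇒ B/B   [E → B]
B/B ⇒ 8/B   [B → 8]
8/B ⇒ 8/8   [B → 8]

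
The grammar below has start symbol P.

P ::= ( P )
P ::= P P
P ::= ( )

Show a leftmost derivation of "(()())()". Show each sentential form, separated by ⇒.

P⇒PP⇒(P)P⇒(PP)P⇒(()P)P⇒(()())P⇒(()())()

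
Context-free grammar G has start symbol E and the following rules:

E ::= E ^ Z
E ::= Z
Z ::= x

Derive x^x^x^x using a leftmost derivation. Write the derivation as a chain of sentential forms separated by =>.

E => E^Z   [E ::= E ^ Z]
E^Z => E^Z^Z   [E ::= E ^ Z]
E^Z^Z => E^Z^Z^Z   [E ::= E ^ Z]
E^Z^Z^Z => Z^Z^Z^Z   [E ::= Z]
Z^Z^Z^Z => x^Z^Z^Z   [Z ::= x]
x^Z^Z^Z => x^x^Z^Z   [Z ::= x]
x^x^Z^Z => x^x^x^Z   [Z ::= x]
x^x^x^Z => x^x^x^x   [Z ::= x]

E => E^Z => E^Z^Z => E^Z^Z^Z => Z^Z^Z^Z => x^Z^Z^Z => x^x^Z^Z => x^x^x^Z => x^x^x^x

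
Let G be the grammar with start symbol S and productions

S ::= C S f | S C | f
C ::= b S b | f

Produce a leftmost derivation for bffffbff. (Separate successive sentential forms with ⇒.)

S⇒CSf⇒bSbSf⇒bSCbSf⇒bCSfCbSf⇒bfSfCbSf⇒bfffCbSf⇒bffffbSf⇒bffffbff

S ⇒ CSf   [S ::= C S f]
CSf ⇒ bSbSf   [C ::= b S b]
bSbSf ⇒ bSCbSf   [S ::= S C]
bSCbSf ⇒ bCSfCbSf   [S ::= C S f]
bCSfCbSf ⇒ bfSfCbSf   [C ::= f]
bfSfCbSf ⇒ bfffCbSf   [S ::= f]
bfffCbSf ⇒ bffffbSf   [C ::= f]
bffffbSf ⇒ bffffbff   [S ::= f]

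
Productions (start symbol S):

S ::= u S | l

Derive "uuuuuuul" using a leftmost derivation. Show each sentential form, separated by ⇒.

S ⇒ uS   [S ::= u S]
uS ⇒ uuS   [S ::= u S]
uuS ⇒ uuuS   [S ::= u S]
uuuS ⇒ uuuuS   [S ::= u S]
uuuuS ⇒ uuuuuS   [S ::= u S]
uuuuuS ⇒ uuuuuuS   [S ::= u S]
uuuuuuS ⇒ uuuuuuuS   [S ::= u S]
uuuuuuuS ⇒ uuuuuuul   [S ::= l]

S ⇒ uS ⇒ uuS ⇒ uuuS ⇒ uuuuS ⇒ uuuuuS ⇒ uuuuuuS ⇒ uuuuuuuS ⇒ uuuuuuul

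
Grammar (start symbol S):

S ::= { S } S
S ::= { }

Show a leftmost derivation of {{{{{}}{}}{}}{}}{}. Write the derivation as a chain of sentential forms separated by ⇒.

S ⇒ {S}S   [S ::= { S } S]
{S}S ⇒ {{S}S}S   [S ::= { S } S]
{{S}S}S ⇒ {{{S}S}S}S   [S ::= { S } S]
{{{S}S}S}S ⇒ {{{{S}S}S}S}S   [S ::= { S } S]
{{{{S}S}S}S}S ⇒ {{{{{}}S}S}S}S   [S ::= { }]
{{{{{}}S}S}S}S ⇒ {{{{{}}{}}S}S}S   [S ::= { }]
{{{{{}}{}}S}S}S ⇒ {{{{{}}{}}{}}S}S   [S ::= { }]
{{{{{}}{}}{}}S}S ⇒ {{{{{}}{}}{}}{}}S   [S ::= { }]
{{{{{}}{}}{}}{}}S ⇒ {{{{{}}{}}{}}{}}{}   [S ::= { }]

S ⇒ {S}S ⇒ {{S}S}S ⇒ {{{S}S}S}S ⇒ {{{{S}S}S}S}S ⇒ {{{{{}}S}S}S}S ⇒ {{{{{}}{}}S}S}S ⇒ {{{{{}}{}}{}}S}S ⇒ {{{{{}}{}}{}}{}}S ⇒ {{{{{}}{}}{}}{}}{}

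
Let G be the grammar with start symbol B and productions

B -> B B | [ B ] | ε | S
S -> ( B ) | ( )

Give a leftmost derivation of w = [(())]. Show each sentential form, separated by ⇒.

B ⇒ [B] ⇒ [S] ⇒ [(B)] ⇒ [(BB)] ⇒ [(SB)] ⇒ [((B)B)] ⇒ [(()B)] ⇒ [(())]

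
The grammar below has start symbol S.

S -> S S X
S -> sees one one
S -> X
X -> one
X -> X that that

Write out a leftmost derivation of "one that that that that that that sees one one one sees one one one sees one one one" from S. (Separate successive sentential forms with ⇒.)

S ⇒ S S X ⇒ S S X S X ⇒ S S X S X S X ⇒ X S X S X S X ⇒ X that that S X S X S X ⇒ X that that that that S X S X S X ⇒ X that that that that that that S X S X S X ⇒ one that that that that that that S X S X S X ⇒ one that that that that that that sees one one X S X S X ⇒ one that that that that that that sees one one one S X S X ⇒ one that that that that that that sees one one one sees one one X S X ⇒ one that that that that that that sees one one one sees one one one S X ⇒ one that that that that that that sees one one one sees one one one sees one one X ⇒ one that that that that that that sees one one one sees one one one sees one one one

S ⇒ S S X   [S -> S S X]
S S X ⇒ S S X S X   [S -> S S X]
S S X S X ⇒ S S X S X S X   [S -> S S X]
S S X S X S X ⇒ X S X S X S X   [S -> X]
X S X S X S X ⇒ X that that S X S X S X   [X -> X that that]
X that that S X S X S X ⇒ X that that that that S X S X S X   [X -> X that that]
X that that that that S X S X S X ⇒ X that that that that that that S X S X S X   [X -> X that that]
X that that that that that that S X S X S X ⇒ one that that that that that that S X S X S X   [X -> one]
one that that that that that that S X S X S X ⇒ one that that that that that that sees one one X S X S X   [S -> sees one one]
one that that that that that that sees one one X S X S X ⇒ one that that that that that that sees one one one S X S X   [X -> one]
one that that that that that that sees one one one S X S X ⇒ one that that that that that that sees one one one sees one one X S X   [S -> sees one one]
one that that that that that that sees one one one sees one one X S X ⇒ one that that that that that that sees one one one sees one one one S X   [X -> one]
one that that that that that that sees one one one sees one one one S X ⇒ one that that that that that that sees one one one sees one one one sees one one X   [S -> sees one one]
one that that that that that that sees one one one sees one one one sees one one X ⇒ one that that that that that that sees one one one sees one one one sees one one one   [X -> one]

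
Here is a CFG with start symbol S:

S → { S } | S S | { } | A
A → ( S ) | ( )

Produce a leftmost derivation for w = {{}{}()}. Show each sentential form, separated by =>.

S => {S} => {SS} => {SSS} => {{}SS} => {{}{}S} => {{}{}A} => {{}{}()}

S => {S}   [S → { S }]
{S} => {SS}   [S → S S]
{SS} => {SSS}   [S → S S]
{SSS} => {{}SS}   [S → { }]
{{}SS} => {{}{}S}   [S → { }]
{{}{}S} => {{}{}A}   [S → A]
{{}{}A} => {{}{}()}   [A → ( )]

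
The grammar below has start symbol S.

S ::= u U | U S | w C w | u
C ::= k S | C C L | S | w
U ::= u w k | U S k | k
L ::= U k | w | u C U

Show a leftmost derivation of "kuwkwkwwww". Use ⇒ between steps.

S ⇒ US ⇒ kS ⇒ kUS ⇒ kuwkS ⇒ kuwkwCw ⇒ kuwkwkSw ⇒ kuwkwkwCww ⇒ kuwkwkwwww

S ⇒ US   [S ::= U S]
US ⇒ kS   [U ::= k]
kS ⇒ kUS   [S ::= U S]
kUS ⇒ kuwkS   [U ::= u w k]
kuwkS ⇒ kuwkwCw   [S ::= w C w]
kuwkwCw ⇒ kuwkwkSw   [C ::= k S]
kuwkwkSw ⇒ kuwkwkwCww   [S ::= w C w]
kuwkwkwCww ⇒ kuwkwkwwww   [C ::= w]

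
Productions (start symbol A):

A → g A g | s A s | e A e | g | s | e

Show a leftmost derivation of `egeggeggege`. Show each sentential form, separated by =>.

A => eAe => egAge => egeAege => egegAgege => egeggAggege => egeggeggege

A => eAe   [A → e A e]
eAe => egAge   [A → g A g]
egAge => egeAege   [A → e A e]
egeAege => egegAgege   [A → g A g]
egegAgege => egeggAggege   [A → g A g]
egeggAggege => egeggeggege   [A → e]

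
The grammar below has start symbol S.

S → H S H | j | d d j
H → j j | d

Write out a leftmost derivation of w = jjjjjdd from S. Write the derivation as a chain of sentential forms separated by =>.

S => HSH   [S → H S H]
HSH => jjSH   [H → j j]
jjSH => jjHSHH   [S → H S H]
jjHSHH => jjjjSHH   [H → j j]
jjjjSHH => jjjjjHH   [S → j]
jjjjjHH => jjjjjdH   [H → d]
jjjjjdH => jjjjjdd   [H → d]

S=>HSH=>jjSH=>jjHSHH=>jjjjSHH=>jjjjjHH=>jjjjjdH=>jjjjjdd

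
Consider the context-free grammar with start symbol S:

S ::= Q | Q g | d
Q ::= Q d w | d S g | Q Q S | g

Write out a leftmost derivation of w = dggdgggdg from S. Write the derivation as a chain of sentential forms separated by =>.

S => Qg => QQSg => dSgQSg => dQggQSg => dQQSggQSg => dgQSggQSg => dggSggQSg => dggdggQSg => dggdgggSg => dggdgggdg

S => Qg   [S ::= Q g]
Qg => QQSg   [Q ::= Q Q S]
QQSg => dSgQSg   [Q ::= d S g]
dSgQSg => dQggQSg   [S ::= Q g]
dQggQSg => dQQSggQSg   [Q ::= Q Q S]
dQQSggQSg => dgQSggQSg   [Q ::= g]
dgQSggQSg => dggSggQSg   [Q ::= g]
dggSggQSg => dggdggQSg   [S ::= d]
dggdggQSg => dggdgggSg   [Q ::= g]
dggdgggSg => dggdgggdg   [S ::= d]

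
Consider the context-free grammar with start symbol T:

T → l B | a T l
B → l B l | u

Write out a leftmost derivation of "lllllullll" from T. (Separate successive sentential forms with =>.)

T => lB => llBl => lllBll => llllBlll => lllllBllll => lllllullll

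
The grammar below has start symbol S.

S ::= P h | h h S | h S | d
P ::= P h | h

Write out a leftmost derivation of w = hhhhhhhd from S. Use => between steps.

S=>hhS=>hhhhS=>hhhhhS=>hhhhhhhS=>hhhhhhhd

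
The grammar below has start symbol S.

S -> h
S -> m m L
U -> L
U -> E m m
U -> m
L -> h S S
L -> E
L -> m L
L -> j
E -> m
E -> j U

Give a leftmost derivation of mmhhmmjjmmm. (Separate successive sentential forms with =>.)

S => mmL => mmhSS => mmhhS => mmhhmmL => mmhhmmE => mmhhmmjU => mmhhmmjEmm => mmhhmmjjUmm => mmhhmmjjmmm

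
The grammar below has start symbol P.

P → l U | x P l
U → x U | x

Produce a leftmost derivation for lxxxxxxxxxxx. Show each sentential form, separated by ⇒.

P ⇒ lU   [P → l U]
lU ⇒ lxU   [U → x U]
lxU ⇒ lxxU   [U → x U]
lxxU ⇒ lxxxU   [U → x U]
lxxxU ⇒ lxxxxU   [U → x U]
lxxxxU ⇒ lxxxxxU   [U → x U]
lxxxxxU ⇒ lxxxxxxU   [U → x U]
lxxxxxxU ⇒ lxxxxxxxU   [U → x U]
lxxxxxxxU ⇒ lxxxxxxxxU   [U → x U]
lxxxxxxxxU ⇒ lxxxxxxxxxU   [U → x U]
lxxxxxxxxxU ⇒ lxxxxxxxxxxU   [U → x U]
lxxxxxxxxxxU ⇒ lxxxxxxxxxxx   [U → x]

P ⇒ lU ⇒ lxU ⇒ lxxU ⇒ lxxxU ⇒ lxxxxU ⇒ lxxxxxU ⇒ lxxxxxxU ⇒ lxxxxxxxU ⇒ lxxxxxxxxU ⇒ lxxxxxxxxxU ⇒ lxxxxxxxxxxU ⇒ lxxxxxxxxxxx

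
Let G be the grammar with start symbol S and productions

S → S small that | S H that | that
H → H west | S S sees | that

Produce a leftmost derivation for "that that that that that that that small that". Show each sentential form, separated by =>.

S => S small that   [S → S small that]
S small that => S H that small that   [S → S H that]
S H that small that => S H that H that small that   [S → S H that]
S H that H that small that => S H that H that H that small that   [S → S H that]
S H that H that H that small that => that H that H that H that small that   [S → that]
that H that H that H that small that => that that that H that H that small that   [H → that]
that that that H that H that small that => that that that that that H that small that   [H → that]
that that that that that H that small that => that that that that that that that small that   [H → that]

S => S small that => S H that small that => S H that H that small that => S H that H that H that small that => that H that H that H that small that => that that that H that H that small that => that that that that that H that small that => that that that that that that that small that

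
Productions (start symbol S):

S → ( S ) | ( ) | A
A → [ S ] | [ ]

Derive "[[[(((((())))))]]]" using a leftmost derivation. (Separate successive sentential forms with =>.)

S => A => [S] => [A] => [[S]] => [[A]] => [[[S]]] => [[[(S)]]] => [[[((S))]]] => [[[(((S)))]]] => [[[((((S))))]]] => [[[(((((S)))))]]] => [[[(((((())))))]]]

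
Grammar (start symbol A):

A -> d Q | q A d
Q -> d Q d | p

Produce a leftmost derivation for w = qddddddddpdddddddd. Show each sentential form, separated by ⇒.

A ⇒ qAd   [A -> q A d]
qAd ⇒ qdQd   [A -> d Q]
qdQd ⇒ qddQdd   [Q -> d Q d]
qddQdd ⇒ qdddQddd   [Q -> d Q d]
qdddQddd ⇒ qddddQdddd   [Q -> d Q d]
qddddQdddd ⇒ qdddddQddddd   [Q -> d Q d]
qdddddQddddd ⇒ qddddddQdddddd   [Q -> d Q d]
qddddddQdddddd ⇒ qdddddddQddddddd   [Q -> d Q d]
qdddddddQddddddd ⇒ qddddddddQdddddddd   [Q -> d Q d]
qddddddddQdddddddd ⇒ qddddddddpdddddddd   [Q -> p]

A⇒qAd⇒qdQd⇒qddQdd⇒qdddQddd⇒qddddQdddd⇒qdddddQddddd⇒qddddddQdddddd⇒qdddddddQddddddd⇒qddddddddQdddddddd⇒qddddddddpdddddddd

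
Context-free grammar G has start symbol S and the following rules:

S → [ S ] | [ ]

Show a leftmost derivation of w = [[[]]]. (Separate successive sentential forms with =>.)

S => [S] => [[S]] => [[[]]]

S => [S]   [S → [ S ]]
[S] => [[S]]   [S → [ S ]]
[[S]] => [[[]]]   [S → [ ]]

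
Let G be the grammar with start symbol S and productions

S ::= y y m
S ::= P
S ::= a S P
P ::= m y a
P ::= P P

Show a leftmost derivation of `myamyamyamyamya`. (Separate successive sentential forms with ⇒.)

S ⇒ P ⇒ PP ⇒ PPP ⇒ myaPP ⇒ myaPPP ⇒ myaPPPP ⇒ myamyaPPP ⇒ myamyamyaPP ⇒ myamyamyamyaP ⇒ myamyamyamyamya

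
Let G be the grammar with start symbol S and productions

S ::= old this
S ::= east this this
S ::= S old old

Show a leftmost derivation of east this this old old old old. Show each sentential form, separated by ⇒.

S ⇒ S old old   [S ::= S old old]
S old old ⇒ S old old old old   [S ::= S old old]
S old old old old ⇒ east this this old old old old   [S ::= east this this]

S ⇒ S old old ⇒ S old old old old ⇒ east this this old old old old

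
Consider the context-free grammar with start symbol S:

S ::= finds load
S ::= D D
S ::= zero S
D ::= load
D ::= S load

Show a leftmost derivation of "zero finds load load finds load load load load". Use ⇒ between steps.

S ⇒ D D ⇒ S load D ⇒ zero S load D ⇒ zero D D load D ⇒ zero S load D load D ⇒ zero finds load load D load D ⇒ zero finds load load S load load D ⇒ zero finds load load finds load load load D ⇒ zero finds load load finds load load load load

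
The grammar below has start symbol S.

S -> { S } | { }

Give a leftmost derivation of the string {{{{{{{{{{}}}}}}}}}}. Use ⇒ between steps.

S⇒{S}⇒{{S}}⇒{{{S}}}⇒{{{{S}}}}⇒{{{{{S}}}}}⇒{{{{{{S}}}}}}⇒{{{{{{{S}}}}}}}⇒{{{{{{{{S}}}}}}}}⇒{{{{{{{{{S}}}}}}}}}⇒{{{{{{{{{{}}}}}}}}}}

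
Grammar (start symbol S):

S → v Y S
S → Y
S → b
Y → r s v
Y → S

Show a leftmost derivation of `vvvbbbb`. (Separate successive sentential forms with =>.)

S => vYS => vSS => vvYSS => vvSSS => vvvYSSS => vvvSSSS => vvvbSSS => vvvbbSS => vvvbbbS => vvvbbbb

S => vYS   [S → v Y S]
vYS => vSS   [Y → S]
vSS => vvYSS   [S → v Y S]
vvYSS => vvSSS   [Y → S]
vvSSS => vvvYSSS   [S → v Y S]
vvvYSSS => vvvSSSS   [Y → S]
vvvSSSS => vvvbSSS   [S → b]
vvvbSSS => vvvbbSS   [S → b]
vvvbbSS => vvvbbbS   [S → b]
vvvbbbS => vvvbbbb   [S → b]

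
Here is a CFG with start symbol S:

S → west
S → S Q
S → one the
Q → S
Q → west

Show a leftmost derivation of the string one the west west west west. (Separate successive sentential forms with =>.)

S => S Q => S Q Q => S Q Q Q => one the Q Q Q => one the S Q Q => one the S Q Q Q => one the west Q Q Q => one the west S Q Q => one the west west Q Q => one the west west west Q => one the west west west west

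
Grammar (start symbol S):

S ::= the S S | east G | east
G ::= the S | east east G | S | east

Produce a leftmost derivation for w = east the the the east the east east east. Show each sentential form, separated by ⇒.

S ⇒ east G ⇒ east the S ⇒ east the the S S ⇒ east the the the S S S ⇒ east the the the east G S S ⇒ east the the the east the S S S ⇒ east the the the east the east S S ⇒ east the the the east the east east S ⇒ east the the the east the east east east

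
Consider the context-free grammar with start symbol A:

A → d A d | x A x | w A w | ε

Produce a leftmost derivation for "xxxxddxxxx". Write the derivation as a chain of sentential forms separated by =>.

A=>xAx=>xxAxx=>xxxAxxx=>xxxxAxxxx=>xxxxdAdxxxx=>xxxxddxxxx

A => xAx   [A → x A x]
xAx => xxAxx   [A → x A x]
xxAxx => xxxAxxx   [A → x A x]
xxxAxxx => xxxxAxxxx   [A → x A x]
xxxxAxxxx => xxxxdAdxxxx   [A → d A d]
xxxxdAdxxxx => xxxxddxxxx   [A → ε]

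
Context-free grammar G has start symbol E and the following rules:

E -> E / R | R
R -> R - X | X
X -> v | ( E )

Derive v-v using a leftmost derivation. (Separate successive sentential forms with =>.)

E => R => R-X => X-X => v-X => v-v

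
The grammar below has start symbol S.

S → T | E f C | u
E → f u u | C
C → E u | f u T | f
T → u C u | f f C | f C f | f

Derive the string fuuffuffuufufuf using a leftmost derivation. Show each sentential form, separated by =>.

S => EfC => fuufC => fuuffuT => fuuffufCf => fuuffuffuTf => fuuffuffuuCuf => fuuffuffuufuTuf => fuuffuffuufufuf

S => EfC   [S → E f C]
EfC => fuufC   [E → f u u]
fuufC => fuuffuT   [C → f u T]
fuuffuT => fuuffufCf   [T → f C f]
fuuffufCf => fuuffuffuTf   [C → f u T]
fuuffuffuTf => fuuffuffuuCuf   [T → u C u]
fuuffuffuuCuf => fuuffuffuufuTuf   [C → f u T]
fuuffuffuufuTuf => fuuffuffuufufuf   [T → f]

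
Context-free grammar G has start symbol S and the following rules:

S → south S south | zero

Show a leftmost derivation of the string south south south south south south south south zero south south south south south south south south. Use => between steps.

S => south S south   [S → south S south]
south S south => south south S south south   [S → south S south]
south south S south south => south south south S south south south   [S → south S south]
south south south S south south south => south south south south S south south south south   [S → south S south]
south south south south S south south south south => south south south south south S south south south south south   [S → south S south]
south south south south south S south south south south south => south south south south south south S south south south south south south   [S → south S south]
south south south south south south S south south south south south south => south south south south south south south S south south south south south south south   [S → south S south]
south south south south south south south S south south south south south south south => south south south south south south south south S south south south south south south south south   [S → south S south]
south south south south south south south south S south south south south south south south south => south south south south south south south south zero south south south south south south south south   [S → zero]

S => south S south => south south S south south => south south south S south south south => south south south south S south south south south => south south south south south S south south south south south => south south south south south south S south south south south south south => south south south south south south south S south south south south south south south => south south south south south south south south S south south south south south south south south => south south south south south south south south zero south south south south south south south south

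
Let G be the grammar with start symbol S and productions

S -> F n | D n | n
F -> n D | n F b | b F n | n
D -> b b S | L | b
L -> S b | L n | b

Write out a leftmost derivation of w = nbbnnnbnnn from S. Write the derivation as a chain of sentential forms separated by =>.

S => Fn => nDn => nLn => nLnn => nLnnn => nSbnnn => nDnbnnn => nbbSnbnnn => nbbFnnbnnn => nbbnnnbnnn

S => Fn   [S -> F n]
Fn => nDn   [F -> n D]
nDn => nLn   [D -> L]
nLn => nLnn   [L -> L n]
nLnn => nLnnn   [L -> L n]
nLnnn => nSbnnn   [L -> S b]
nSbnnn => nDnbnnn   [S -> D n]
nDnbnnn => nbbSnbnnn   [D -> b b S]
nbbSnbnnn => nbbFnnbnnn   [S -> F n]
nbbFnnbnnn => nbbnnnbnnn   [F -> n]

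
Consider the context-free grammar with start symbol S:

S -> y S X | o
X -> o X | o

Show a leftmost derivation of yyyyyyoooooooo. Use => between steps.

S => ySX => yySXX => yyySXXX => yyyySXXXX => yyyyySXXXXX => yyyyyySXXXXXX => yyyyyyoXXXXXX => yyyyyyooXXXXX => yyyyyyoooXXXXX => yyyyyyooooXXXX => yyyyyyoooooXXX => yyyyyyooooooXX => yyyyyyoooooooX => yyyyyyoooooooo

S => ySX   [S -> y S X]
ySX => yySXX   [S -> y S X]
yySXX => yyySXXX   [S -> y S X]
yyySXXX => yyyySXXXX   [S -> y S X]
yyyySXXXX => yyyyySXXXXX   [S -> y S X]
yyyyySXXXXX => yyyyyySXXXXXX   [S -> y S X]
yyyyyySXXXXXX => yyyyyyoXXXXXX   [S -> o]
yyyyyyoXXXXXX => yyyyyyooXXXXX   [X -> o]
yyyyyyooXXXXX => yyyyyyoooXXXXX   [X -> o X]
yyyyyyoooXXXXX => yyyyyyooooXXXX   [X -> o]
yyyyyyooooXXXX => yyyyyyoooooXXX   [X -> o]
yyyyyyoooooXXX => yyyyyyooooooXX   [X -> o]
yyyyyyooooooXX => yyyyyyoooooooX   [X -> o]
yyyyyyoooooooX => yyyyyyoooooooo   [X -> o]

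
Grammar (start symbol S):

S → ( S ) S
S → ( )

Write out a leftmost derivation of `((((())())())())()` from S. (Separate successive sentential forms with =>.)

S=>(S)S=>((S)S)S=>(((S)S)S)S=>((((S)S)S)S)S=>((((())S)S)S)S=>((((())())S)S)S=>((((())())())S)S=>((((())())())())S=>((((())())())())()

S => (S)S   [S → ( S ) S]
(S)S => ((S)S)S   [S → ( S ) S]
((S)S)S => (((S)S)S)S   [S → ( S ) S]
(((S)S)S)S => ((((S)S)S)S)S   [S → ( S ) S]
((((S)S)S)S)S => ((((())S)S)S)S   [S → ( )]
((((())S)S)S)S => ((((())())S)S)S   [S → ( )]
((((())())S)S)S => ((((())())())S)S   [S → ( )]
((((())())())S)S => ((((())())())())S   [S → ( )]
((((())())())())S => ((((())())())())()   [S → ( )]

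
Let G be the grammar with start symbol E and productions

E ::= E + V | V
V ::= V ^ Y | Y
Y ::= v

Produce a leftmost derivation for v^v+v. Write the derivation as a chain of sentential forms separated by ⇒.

E ⇒ E+V ⇒ V+V ⇒ V^Y+V ⇒ Y^Y+V ⇒ v^Y+V ⇒ v^v+V ⇒ v^v+Y ⇒ v^v+v

E ⇒ E+V   [E ::= E + V]
E+V ⇒ V+V   [E ::= V]
V+V ⇒ V^Y+V   [V ::= V ^ Y]
V^Y+V ⇒ Y^Y+V   [V ::= Y]
Y^Y+V ⇒ v^Y+V   [Y ::= v]
v^Y+V ⇒ v^v+V   [Y ::= v]
v^v+V ⇒ v^v+Y   [V ::= Y]
v^v+Y ⇒ v^v+v   [Y ::= v]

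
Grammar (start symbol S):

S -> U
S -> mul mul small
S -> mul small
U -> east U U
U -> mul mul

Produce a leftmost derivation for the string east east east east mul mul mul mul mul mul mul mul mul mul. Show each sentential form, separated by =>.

S => U   [S -> U]
U => east U U   [U -> east U U]
east U U => east east U U U   [U -> east U U]
east east U U U => east east east U U U U   [U -> east U U]
east east east U U U U => east east east east U U U U U   [U -> east U U]
east east east east U U U U U => east east east east mul mul U U U U   [U -> mul mul]
east east east east mul mul U U U U => east east east east mul mul mul mul U U U   [U -> mul mul]
east east east east mul mul mul mul U U U => east east east east mul mul mul mul mul mul U U   [U -> mul mul]
east east east east mul mul mul mul mul mul U U => east east east east mul mul mul mul mul mul mul mul U   [U -> mul mul]
east east east east mul mul mul mul mul mul mul mul U => east east east east mul mul mul mul mul mul mul mul mul mul   [U -> mul mul]

S => U => east U U => east east U U U => east east east U U U U => east east east east U U U U U => east east east east mul mul U U U U => east east east east mul mul mul mul U U U => east east east east mul mul mul mul mul mul U U => east east east east mul mul mul mul mul mul mul mul U => east east east east mul mul mul mul mul mul mul mul mul mul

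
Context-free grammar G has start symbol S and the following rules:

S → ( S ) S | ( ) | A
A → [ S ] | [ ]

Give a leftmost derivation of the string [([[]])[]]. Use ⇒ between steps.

S ⇒ A ⇒ [S] ⇒ [(S)S] ⇒ [(A)S] ⇒ [([S])S] ⇒ [([A])S] ⇒ [([[]])S] ⇒ [([[]])A] ⇒ [([[]])[]]

S ⇒ A   [S → A]
A ⇒ [S]   [A → [ S ]]
[S] ⇒ [(S)S]   [S → ( S ) S]
[(S)S] ⇒ [(A)S]   [S → A]
[(A)S] ⇒ [([S])S]   [A → [ S ]]
[([S])S] ⇒ [([A])S]   [S → A]
[([A])S] ⇒ [([[]])S]   [A → [ ]]
[([[]])S] ⇒ [([[]])A]   [S → A]
[([[]])A] ⇒ [([[]])[]]   [A → [ ]]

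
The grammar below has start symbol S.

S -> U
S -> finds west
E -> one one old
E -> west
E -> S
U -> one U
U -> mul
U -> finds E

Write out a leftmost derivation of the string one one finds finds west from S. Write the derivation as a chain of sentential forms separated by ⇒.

S ⇒ U ⇒ one U ⇒ one one U ⇒ one one finds E ⇒ one one finds S ⇒ one one finds finds west

S ⇒ U   [S -> U]
U ⇒ one U   [U -> one U]
one U ⇒ one one U   [U -> one U]
one one U ⇒ one one finds E   [U -> finds E]
one one finds E ⇒ one one finds S   [E -> S]
one one finds S ⇒ one one finds finds west   [S -> finds west]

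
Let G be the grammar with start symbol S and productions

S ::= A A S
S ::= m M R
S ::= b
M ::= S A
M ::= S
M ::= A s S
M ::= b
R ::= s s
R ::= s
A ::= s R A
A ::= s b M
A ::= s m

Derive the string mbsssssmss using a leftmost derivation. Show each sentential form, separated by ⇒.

S ⇒ mMR   [S ::= m M R]
mMR ⇒ mSAR   [M ::= S A]
mSAR ⇒ mbAR   [S ::= b]
mbAR ⇒ mbsRAR   [A ::= s R A]
mbsRAR ⇒ mbssAR   [R ::= s]
mbssAR ⇒ mbsssRAR   [A ::= s R A]
mbsssRAR ⇒ mbssssAR   [R ::= s]
mbssssAR ⇒ mbsssssmR   [A ::= s m]
mbsssssmR ⇒ mbsssssmss   [R ::= s s]

S⇒mMR⇒mSAR⇒mbAR⇒mbsRAR⇒mbssAR⇒mbsssRAR⇒mbssssAR⇒mbsssssmR⇒mbsssssmss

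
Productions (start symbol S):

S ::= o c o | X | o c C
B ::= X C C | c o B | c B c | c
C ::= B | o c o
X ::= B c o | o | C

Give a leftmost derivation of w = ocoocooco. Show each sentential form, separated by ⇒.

S ⇒ X   [S ::= X]
X ⇒ C   [X ::= C]
C ⇒ B   [C ::= B]
B ⇒ XCC   [B ::= X C C]
XCC ⇒ CCC   [X ::= C]
CCC ⇒ ocoCC   [C ::= o c o]
ocoCC ⇒ ocoocoC   [C ::= o c o]
ocoocoC ⇒ ocoocooco   [C ::= o c o]

S⇒X⇒C⇒B⇒XCC⇒CCC⇒ocoCC⇒ocoocoC⇒ocoocooco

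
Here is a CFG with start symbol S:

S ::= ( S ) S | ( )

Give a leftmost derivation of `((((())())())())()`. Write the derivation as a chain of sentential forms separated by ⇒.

S ⇒ (S)S   [S ::= ( S ) S]
(S)S ⇒ ((S)S)S   [S ::= ( S ) S]
((S)S)S ⇒ (((S)S)S)S   [S ::= ( S ) S]
(((S)S)S)S ⇒ ((((S)S)S)S)S   [S ::= ( S ) S]
((((S)S)S)S)S ⇒ ((((())S)S)S)S   [S ::= ( )]
((((())S)S)S)S ⇒ ((((())())S)S)S   [S ::= ( )]
((((())())S)S)S ⇒ ((((())())())S)S   [S ::= ( )]
((((())())())S)S ⇒ ((((())())())())S   [S ::= ( )]
((((())())())())S ⇒ ((((())())())())()   [S ::= ( )]

S⇒(S)S⇒((S)S)S⇒(((S)S)S)S⇒((((S)S)S)S)S⇒((((())S)S)S)S⇒((((())())S)S)S⇒((((())())())S)S⇒((((())())())())S⇒((((())())())())()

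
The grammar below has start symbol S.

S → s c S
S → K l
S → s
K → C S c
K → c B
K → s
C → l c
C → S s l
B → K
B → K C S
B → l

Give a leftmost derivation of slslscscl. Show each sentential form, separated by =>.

S => Kl   [S → K l]
Kl => CScl   [K → C S c]
CScl => SslScl   [C → S s l]
SslScl => KlslScl   [S → K l]
KlslScl => slslScl   [K → s]
slslScl => slslscScl   [S → s c S]
slslscScl => slslscscl   [S → s]

S => Kl => CScl => SslScl => KlslScl => slslScl => slslscScl => slslscscl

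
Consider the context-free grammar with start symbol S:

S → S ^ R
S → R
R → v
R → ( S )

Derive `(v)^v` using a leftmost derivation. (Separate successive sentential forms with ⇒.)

S ⇒ S^R   [S → S ^ R]
S^R ⇒ R^R   [S → R]
R^R ⇒ (S)^R   [R → ( S )]
(S)^R ⇒ (R)^R   [S → R]
(R)^R ⇒ (v)^R   [R → v]
(v)^R ⇒ (v)^v   [R → v]

S ⇒ S^R ⇒ R^R ⇒ (S)^R ⇒ (R)^R ⇒ (v)^R ⇒ (v)^v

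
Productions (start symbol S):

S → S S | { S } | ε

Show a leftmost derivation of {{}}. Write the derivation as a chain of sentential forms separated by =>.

S => {S} => {{S}} => {{}}

S => {S}   [S → { S }]
{S} => {{S}}   [S → { S }]
{{S}} => {{}}   [S → ε]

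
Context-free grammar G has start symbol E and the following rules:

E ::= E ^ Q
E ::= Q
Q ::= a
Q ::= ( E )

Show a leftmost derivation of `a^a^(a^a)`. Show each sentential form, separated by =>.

E => E^Q => E^Q^Q => Q^Q^Q => a^Q^Q => a^a^Q => a^a^(E) => a^a^(E^Q) => a^a^(Q^Q) => a^a^(a^Q) => a^a^(a^a)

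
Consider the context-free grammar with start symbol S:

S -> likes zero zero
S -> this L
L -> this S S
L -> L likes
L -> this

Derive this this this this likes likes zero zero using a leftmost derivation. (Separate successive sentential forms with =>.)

S => this L => this this S S => this this this L S => this this this L likes S => this this this this likes S => this this this this likes likes zero zero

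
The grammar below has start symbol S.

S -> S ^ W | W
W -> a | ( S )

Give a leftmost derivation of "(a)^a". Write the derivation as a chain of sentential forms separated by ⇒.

S ⇒ S^W   [S -> S ^ W]
S^W ⇒ W^W   [S -> W]
W^W ⇒ (S)^W   [W -> ( S )]
(S)^W ⇒ (W)^W   [S -> W]
(W)^W ⇒ (a)^W   [W -> a]
(a)^W ⇒ (a)^a   [W -> a]

S ⇒ S^W ⇒ W^W ⇒ (S)^W ⇒ (W)^W ⇒ (a)^W ⇒ (a)^a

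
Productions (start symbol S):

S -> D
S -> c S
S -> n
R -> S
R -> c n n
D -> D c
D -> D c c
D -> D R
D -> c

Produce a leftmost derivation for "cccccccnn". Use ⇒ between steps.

S ⇒ cS ⇒ cD ⇒ cDR ⇒ cDcR ⇒ cDccR ⇒ cDcccR ⇒ cDccccR ⇒ ccccccR ⇒ cccccccnn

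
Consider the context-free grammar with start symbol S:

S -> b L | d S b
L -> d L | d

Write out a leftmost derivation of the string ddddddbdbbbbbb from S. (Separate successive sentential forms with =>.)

S => dSb   [S -> d S b]
dSb => ddSbb   [S -> d S b]
ddSbb => dddSbbb   [S -> d S b]
dddSbbb => ddddSbbbb   [S -> d S b]
ddddSbbbb => dddddSbbbbb   [S -> d S b]
dddddSbbbbb => ddddddSbbbbbb   [S -> d S b]
ddddddSbbbbbb => ddddddbLbbbbbb   [S -> b L]
ddddddbLbbbbbb => ddddddbdbbbbbb   [L -> d]

S => dSb => ddSbb => dddSbbb => ddddSbbbb => dddddSbbbbb => ddddddSbbbbbb => ddddddbLbbbbbb => ddddddbdbbbbbb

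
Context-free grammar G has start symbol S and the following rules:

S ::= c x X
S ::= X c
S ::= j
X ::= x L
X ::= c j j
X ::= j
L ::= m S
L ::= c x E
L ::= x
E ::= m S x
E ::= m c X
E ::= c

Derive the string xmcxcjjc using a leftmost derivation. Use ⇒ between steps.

S ⇒ Xc ⇒ xLc ⇒ xmSc ⇒ xmcxXc ⇒ xmcxcjjc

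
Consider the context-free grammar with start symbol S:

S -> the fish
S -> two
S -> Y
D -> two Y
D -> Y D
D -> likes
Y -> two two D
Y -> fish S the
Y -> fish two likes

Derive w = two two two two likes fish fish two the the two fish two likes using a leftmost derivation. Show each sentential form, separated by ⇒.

S ⇒ Y ⇒ two two D ⇒ two two Y D ⇒ two two two two D D ⇒ two two two two likes D ⇒ two two two two likes Y D ⇒ two two two two likes fish S the D ⇒ two two two two likes fish Y the D ⇒ two two two two likes fish fish S the the D ⇒ two two two two likes fish fish two the the D ⇒ two two two two likes fish fish two the the two Y ⇒ two two two two likes fish fish two the the two fish two likes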